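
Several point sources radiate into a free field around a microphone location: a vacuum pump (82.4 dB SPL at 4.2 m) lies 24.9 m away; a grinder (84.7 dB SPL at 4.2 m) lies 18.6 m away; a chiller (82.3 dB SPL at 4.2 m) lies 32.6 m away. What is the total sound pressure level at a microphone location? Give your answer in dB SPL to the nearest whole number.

Propagate each source to the receiver with L = L_ref − 20·log₁₀(r/r_ref), then add intensities.
vacuum pump: 82.4 − 20·log₁₀(24.9/4.2) = 82.4 − 15.46 = 66.94 dB SPL.
grinder: 84.7 − 20·log₁₀(18.6/4.2) = 84.7 − 12.93 = 71.77 dB SPL.
chiller: 82.3 − 20·log₁₀(32.6/4.2) = 82.3 − 17.80 = 64.50 dB SPL.
Σ 10^(L/10) = 2.281e+07 → L_total = 10·log₁₀(2.281e+07) = 73.58 dB SPL.

74 dB SPL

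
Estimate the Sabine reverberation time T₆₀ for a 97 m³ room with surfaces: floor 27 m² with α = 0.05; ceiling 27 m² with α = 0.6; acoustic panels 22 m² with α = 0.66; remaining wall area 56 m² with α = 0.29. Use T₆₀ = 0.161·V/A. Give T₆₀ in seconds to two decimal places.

Summing Sᵢαᵢ: 27·0.05 + 27·0.6 + 22·0.66 + 56·0.29 = 48.31 m².
T₆₀ = 0.161 × 97 / 48.31 = 0.323 s.

0.32 s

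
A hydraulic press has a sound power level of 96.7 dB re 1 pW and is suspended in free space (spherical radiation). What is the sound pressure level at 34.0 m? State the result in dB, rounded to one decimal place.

55.1 dB

The power spreads over a sphere of area 4π·r², so L_p = L_w − 10·log₁₀(4π·r²).
4π·r² = 1.453e+04 m², 10·log₁₀ of that is 41.622 dB.
L_p = 96.7 − 41.622 = 55.08 dB.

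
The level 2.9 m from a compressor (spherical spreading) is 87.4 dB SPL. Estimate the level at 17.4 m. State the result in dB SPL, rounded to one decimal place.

For a point source, L₂ = L₁ − 20·log₁₀(r₂/r₁).
L₂ = 87.4 − 20·log₁₀(17.4/2.9) = 87.4 − 15.563 = 71.84 dB SPL.

71.8 dB SPL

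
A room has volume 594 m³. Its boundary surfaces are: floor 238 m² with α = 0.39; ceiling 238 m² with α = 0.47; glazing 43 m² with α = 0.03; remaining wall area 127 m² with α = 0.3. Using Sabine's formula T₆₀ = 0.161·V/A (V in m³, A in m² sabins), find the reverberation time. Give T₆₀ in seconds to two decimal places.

Summing Sᵢαᵢ: 238·0.39 + 238·0.47 + 43·0.03 + 127·0.3 = 244.07 m².
T₆₀ = 0.161·V/A = 0.161·594/244.07 = 0.392 s.

0.39 s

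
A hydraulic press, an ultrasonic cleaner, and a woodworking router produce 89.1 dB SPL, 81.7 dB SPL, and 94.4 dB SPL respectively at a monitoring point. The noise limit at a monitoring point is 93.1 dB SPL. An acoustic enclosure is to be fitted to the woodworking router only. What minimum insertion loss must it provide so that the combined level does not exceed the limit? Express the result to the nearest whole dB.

Everything except the woodworking router sums to 10^(89.1/10) + 10^(81.7/10) = 9.607e+08 in linear terms, 89.83 dB SPL.
To meet 93.1 dB SPL overall, the treated woodworking router may contribute at most 10^(93.1/10) − 9.607e+08 = 1.081e+09, i.e. 90.34 dB SPL.
Required insertion loss = 94.4 − 90.34 = 4.06 dB.

4 dB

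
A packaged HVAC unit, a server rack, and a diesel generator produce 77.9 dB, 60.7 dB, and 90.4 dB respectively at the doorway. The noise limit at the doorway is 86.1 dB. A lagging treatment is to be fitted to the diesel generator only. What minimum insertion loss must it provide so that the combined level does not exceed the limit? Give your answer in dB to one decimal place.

Fixed contribution from the other sources: Σ 10^(L/10) = 10^(77.9/10) + 10^(60.7/10) = 6.283e+07 (77.98 dB).
The limit corresponds to 10^(86.1/10) = 4.074e+08; subtracting the fixed part leaves 3.445e+08 for the diesel generator, i.e. 85.37 dB.
Required insertion loss = 90.4 − 85.37 = 5.03 dB.

5.0 dB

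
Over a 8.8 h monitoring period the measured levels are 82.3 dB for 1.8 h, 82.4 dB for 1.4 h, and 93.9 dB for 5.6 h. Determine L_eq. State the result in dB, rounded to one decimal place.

The energy average is taken in the linear domain: L_eq = 10·log₁₀[(Σ tᵢ·10^(Lᵢ/10))/T], T = 8.8 h.
Σ tᵢ·10^(Lᵢ/10) = 1.8·10^(82.3/10) + 1.4·10^(82.4/10) + 5.6·10^(93.9/10) = 1.430e+10.
L_eq = 10·log₁₀(1.430e+10/8.8) = 92.11 dB.

92.1 dB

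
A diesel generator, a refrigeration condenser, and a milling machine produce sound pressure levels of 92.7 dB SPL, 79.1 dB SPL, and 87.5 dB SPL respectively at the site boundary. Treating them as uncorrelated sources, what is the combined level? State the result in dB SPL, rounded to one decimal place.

94.0 dB SPL

For uncorrelated sources the intensities add, so convert each level to linear form, sum, and take 10·log₁₀ of the total.
Σ 10^(L/10) = 10^(92.7/10) + 10^(79.1/10) + 10^(87.5/10) = 2.506e+09.
L_total = 10·log₁₀(2.506e+09) = 93.99 dB SPL.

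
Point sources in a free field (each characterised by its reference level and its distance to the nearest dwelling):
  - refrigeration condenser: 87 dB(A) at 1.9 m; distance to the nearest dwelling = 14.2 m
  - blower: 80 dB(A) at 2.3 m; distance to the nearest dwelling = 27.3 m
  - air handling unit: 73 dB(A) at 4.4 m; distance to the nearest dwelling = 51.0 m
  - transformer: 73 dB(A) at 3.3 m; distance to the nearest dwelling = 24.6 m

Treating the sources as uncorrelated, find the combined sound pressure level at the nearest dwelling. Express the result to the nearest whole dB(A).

First find each source's level at the receiver (point-source: −20·log₁₀(r/r_ref)), then combine on an intensity basis.
refrigeration condenser: 87 − 20·log₁₀(14.2/1.9) = 87 − 17.47 = 69.53 dB(A).
blower: 80 − 20·log₁₀(27.3/2.3) = 80 − 21.49 = 58.51 dB(A).
air handling unit: 73 − 20·log₁₀(51.0/4.4) = 73 − 21.28 = 51.72 dB(A).
transformer: 73 − 20·log₁₀(24.6/3.3) = 73 − 17.45 = 55.55 dB(A).
Σ 10^(L/10) = 1.019e+07 → L_total = 10·log₁₀(1.019e+07) = 70.08 dB(A).

70 dB(A)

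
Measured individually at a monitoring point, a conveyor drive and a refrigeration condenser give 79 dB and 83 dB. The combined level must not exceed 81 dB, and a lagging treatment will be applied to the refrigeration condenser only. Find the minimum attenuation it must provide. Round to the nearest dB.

Fixed contribution from the other source: Σ 10^(L/10) = 10^(79/10) = 7.943e+07 (79.00 dB).
To meet 81 dB overall, the treated refrigeration condenser may contribute at most 10^(81/10) − 7.943e+07 = 4.646e+07, i.e. 76.67 dB.
Required insertion loss = 83 − 76.67 = 6.33 dB.

6 dB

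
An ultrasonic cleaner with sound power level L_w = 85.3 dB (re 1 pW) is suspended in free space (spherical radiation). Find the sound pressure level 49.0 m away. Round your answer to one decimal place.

40.5 dB

The power spreads over a sphere of area 4π·r², so L_p = L_w − 10·log₁₀(4π·r²).
4π·r² = 3.017e+04 m², 10·log₁₀ of that is 44.796 dB.
L_p = 85.3 − 44.796 = 40.50 dB.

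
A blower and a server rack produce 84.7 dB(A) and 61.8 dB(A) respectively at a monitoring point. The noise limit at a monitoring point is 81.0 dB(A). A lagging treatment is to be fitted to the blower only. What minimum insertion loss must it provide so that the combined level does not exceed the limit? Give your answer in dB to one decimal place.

3.8 dB

The untreated sources together contribute 10^(61.8/10) = 1.514e+06, i.e. 61.80 dB(A).
To meet 81.0 dB(A) overall, the treated blower may contribute at most 10^(81.0/10) − 1.514e+06 = 1.244e+08, i.e. 80.95 dB(A).
Required insertion loss = 84.7 − 80.95 = 3.75 dB.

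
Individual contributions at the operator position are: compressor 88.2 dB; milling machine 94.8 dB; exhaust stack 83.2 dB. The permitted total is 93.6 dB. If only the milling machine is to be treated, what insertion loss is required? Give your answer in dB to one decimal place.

3.3 dB

Fixed contribution from the other sources: Σ 10^(L/10) = 10^(88.2/10) + 10^(83.2/10) = 8.696e+08 (89.39 dB).
To meet 93.6 dB overall, the treated milling machine may contribute at most 10^(93.6/10) − 8.696e+08 = 1.421e+09, i.e. 91.53 dB.
So the milling machine must be reduced from 94.8 to 91.53 dB: IL = 3.27 dB.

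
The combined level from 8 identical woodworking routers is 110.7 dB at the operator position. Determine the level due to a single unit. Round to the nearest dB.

Dividing the total intensity by 8 lowers the level by 10·log₁₀ 8 = 9.031 dB: L₁ = 110.7 − 9.031.

102 dB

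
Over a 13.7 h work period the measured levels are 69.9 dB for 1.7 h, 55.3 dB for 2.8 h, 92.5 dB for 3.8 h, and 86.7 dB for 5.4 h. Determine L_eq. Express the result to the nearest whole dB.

Weight each interval's intensity by its duration and average over T = 13.7 h:
Σ tᵢ·10^(Lᵢ/10) = 1.7·10^(69.9/10) + 2.8·10^(55.3/10) + 3.8·10^(92.5/10) + 5.4·10^(86.7/10) = 9.301e+09.
L_eq = 10·log₁₀(9.301e+09/13.7) = 88.32 dB.

88 dB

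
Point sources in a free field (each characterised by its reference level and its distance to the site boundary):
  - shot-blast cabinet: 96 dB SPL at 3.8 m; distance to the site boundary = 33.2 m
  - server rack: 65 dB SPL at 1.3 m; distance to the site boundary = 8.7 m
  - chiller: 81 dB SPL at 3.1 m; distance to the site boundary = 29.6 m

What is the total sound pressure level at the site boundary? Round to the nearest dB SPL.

First find each source's level at the receiver (point-source: −20·log₁₀(r/r_ref)), then combine on an intensity basis.
shot-blast cabinet: 96 − 20·log₁₀(33.2/3.8) = 96 − 18.83 = 77.17 dB SPL.
server rack: 65 − 20·log₁₀(8.7/1.3) = 65 − 16.51 = 48.49 dB SPL.
chiller: 81 − 20·log₁₀(29.6/3.1) = 81 − 19.60 = 61.40 dB SPL.
Σ 10^(L/10) = 5.361e+07 → L_total = 10·log₁₀(5.361e+07) = 77.29 dB SPL.

77 dB SPL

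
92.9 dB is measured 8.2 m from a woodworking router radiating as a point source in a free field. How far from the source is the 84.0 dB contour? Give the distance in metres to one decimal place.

Point-source spreading drops the level by 20·log₁₀(r₂/r₁); inverting, r₂/r₁ = 10^(ΔL/20).
r₂ = 8.2·10^((92.9−84.0)/20) = 8.2·10^(8.9/20) = 22.85 m.

22.8 m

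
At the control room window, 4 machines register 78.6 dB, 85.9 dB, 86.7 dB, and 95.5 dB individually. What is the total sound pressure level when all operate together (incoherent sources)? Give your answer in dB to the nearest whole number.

Incoherent sources combine by intensity addition: L_total = 10·log₁₀(Σ 10^(L_i/10)).
Σ 10^(L/10) = 10^(78.6/10) + 10^(85.9/10) + 10^(86.7/10) + 10^(95.5/10) = 4.477e+09.
L_total = 10·log₁₀(4.477e+09) = 96.51 dB.

97 dB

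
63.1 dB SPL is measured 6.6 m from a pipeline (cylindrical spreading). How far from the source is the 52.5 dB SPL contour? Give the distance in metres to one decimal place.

The 10.6 dB drop corresponds to a distance ratio of 10^(10.6/10) for a line source.
r₂ = 6.6·10^((63.1−52.5)/10) = 6.6·10^(10.6/10) = 75.78 m.

75.8 m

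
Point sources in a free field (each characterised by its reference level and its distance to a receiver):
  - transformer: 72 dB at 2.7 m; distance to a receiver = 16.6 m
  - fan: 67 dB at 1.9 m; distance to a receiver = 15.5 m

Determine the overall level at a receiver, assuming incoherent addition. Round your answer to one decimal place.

First find each source's level at the receiver (point-source: −20·log₁₀(r/r_ref)), then combine on an intensity basis.
transformer: 72 − 20·log₁₀(16.6/2.7) = 72 − 15.77 = 56.23 dB.
fan: 67 − 20·log₁₀(15.5/1.9) = 67 − 18.23 = 48.77 dB.
Σ 10^(L/10) = 4.946e+05 → L_total = 10·log₁₀(4.946e+05) = 56.94 dB.

56.9 dB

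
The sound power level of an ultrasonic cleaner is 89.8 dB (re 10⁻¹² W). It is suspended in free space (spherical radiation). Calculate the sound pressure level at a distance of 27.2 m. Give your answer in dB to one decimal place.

The power spreads over a sphere of area 4π·r², so L_p = L_w − 10·log₁₀(4π·r²).
4π·r² = 9297 m², 10·log₁₀ of that is 39.683 dB.
L_p = 89.8 − 39.683 = 50.12 dB.

50.1 dB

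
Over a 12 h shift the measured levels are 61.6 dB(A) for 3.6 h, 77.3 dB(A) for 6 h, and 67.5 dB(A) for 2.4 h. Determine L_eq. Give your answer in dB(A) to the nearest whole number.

75 dB(A)

The energy average is taken in the linear domain: L_eq = 10·log₁₀[(Σ tᵢ·10^(Lᵢ/10))/T], T = 12 h.
Σ tᵢ·10^(Lᵢ/10) = 3.6·10^(61.6/10) + 6·10^(77.3/10) + 2.4·10^(67.5/10) = 3.409e+08.
L_eq = 10·log₁₀(3.409e+08/12) = 74.53 dB(A).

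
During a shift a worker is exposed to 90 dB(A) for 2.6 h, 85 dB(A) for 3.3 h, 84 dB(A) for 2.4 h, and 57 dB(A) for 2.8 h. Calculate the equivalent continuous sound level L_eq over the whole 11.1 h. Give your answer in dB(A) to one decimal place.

Weight each interval's intensity by its duration and average over T = 11.1 h:
Σ tᵢ·10^(Lᵢ/10) = 2.6·10^(90/10) + 3.3·10^(85/10) + 2.4·10^(84/10) + 2.8·10^(57/10) = 4.248e+09.
L_eq = 10·log₁₀(4.248e+09/11.1) = 85.83 dB(A).

85.8 dB(A)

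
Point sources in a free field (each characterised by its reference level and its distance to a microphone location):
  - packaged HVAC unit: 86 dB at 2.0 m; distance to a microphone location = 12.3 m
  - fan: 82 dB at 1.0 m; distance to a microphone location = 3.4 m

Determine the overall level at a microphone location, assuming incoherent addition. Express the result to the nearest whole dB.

Apply inverse-square spreading to bring every level to the receiver, then sum 10^(L/10).
packaged HVAC unit: 86 − 20·log₁₀(12.3/2.0) = 86 − 15.78 = 70.22 dB.
fan: 82 − 20·log₁₀(3.4/1.0) = 82 − 10.63 = 71.37 dB.
Σ 10^(L/10) = 2.424e+07 → L_total = 10·log₁₀(2.424e+07) = 73.84 dB.

74 dB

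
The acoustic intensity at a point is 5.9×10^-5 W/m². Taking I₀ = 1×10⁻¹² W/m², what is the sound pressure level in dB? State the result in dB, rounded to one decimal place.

77.7 dB

L = 10·log₁₀(I/I₀) = 10·log₁₀(5.9×10^-5/10⁻¹²) = 10·log₁₀(5.9×10^7).
L = 10·(0.7709 + 7) = 77.71 dB.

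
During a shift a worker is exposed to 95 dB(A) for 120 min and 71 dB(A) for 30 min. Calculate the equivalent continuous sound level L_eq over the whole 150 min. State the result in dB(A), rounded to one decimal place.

94.0 dB(A)

Weight each interval's intensity by its duration and average over T = 150 min:
Σ tᵢ·10^(Lᵢ/10) = 120·10^(95/10) + 30·10^(71/10) = 3.799e+11.
L_eq = 10·log₁₀(3.799e+11/150) = 94.04 dB(A).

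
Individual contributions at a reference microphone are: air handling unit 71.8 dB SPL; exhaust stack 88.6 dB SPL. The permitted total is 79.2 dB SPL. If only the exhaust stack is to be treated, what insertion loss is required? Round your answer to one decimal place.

10.3 dB

Everything except the exhaust stack sums to 10^(71.8/10) = 1.514e+07 in linear terms, 71.80 dB SPL.
The limit corresponds to 10^(79.2/10) = 8.318e+07; subtracting the fixed part leaves 6.804e+07 for the exhaust stack, i.e. 78.33 dB SPL.
So the exhaust stack must be reduced from 88.6 to 78.33 dB SPL: IL = 10.27 dB.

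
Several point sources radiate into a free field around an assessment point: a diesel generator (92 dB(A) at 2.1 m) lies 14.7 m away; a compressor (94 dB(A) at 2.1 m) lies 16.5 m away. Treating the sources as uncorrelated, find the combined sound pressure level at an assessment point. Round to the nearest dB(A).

Apply inverse-square spreading to bring every level to the receiver, then sum 10^(L/10).
diesel generator: 92 − 20·log₁₀(14.7/2.1) = 92 − 16.90 = 75.10 dB(A).
compressor: 94 − 20·log₁₀(16.5/2.1) = 94 − 17.91 = 76.09 dB(A).
Σ 10^(L/10) = 7.303e+07 → L_total = 10·log₁₀(7.303e+07) = 78.64 dB(A).

79 dB(A)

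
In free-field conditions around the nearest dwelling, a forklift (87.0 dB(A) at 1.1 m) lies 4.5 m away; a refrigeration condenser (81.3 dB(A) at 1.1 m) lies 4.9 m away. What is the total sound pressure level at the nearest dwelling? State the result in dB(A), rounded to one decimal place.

75.7 dB(A)

Propagate each source to the receiver with L = L_ref − 20·log₁₀(r/r_ref), then add intensities.
forklift: 87.0 − 20·log₁₀(4.5/1.1) = 87.0 − 12.24 = 74.76 dB(A).
refrigeration condenser: 81.3 − 20·log₁₀(4.9/1.1) = 81.3 − 12.98 = 68.32 dB(A).
Σ 10^(L/10) = 3.675e+07 → L_total = 10·log₁₀(3.675e+07) = 75.65 dB(A).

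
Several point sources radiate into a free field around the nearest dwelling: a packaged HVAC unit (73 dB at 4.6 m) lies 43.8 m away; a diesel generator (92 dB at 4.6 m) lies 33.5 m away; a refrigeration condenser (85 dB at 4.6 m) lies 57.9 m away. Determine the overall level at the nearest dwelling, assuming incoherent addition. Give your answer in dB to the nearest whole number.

Apply inverse-square spreading to bring every level to the receiver, then sum 10^(L/10).
packaged HVAC unit: 73 − 20·log₁₀(43.8/4.6) = 73 − 19.57 = 53.43 dB.
diesel generator: 92 − 20·log₁₀(33.5/4.6) = 92 − 17.25 = 74.75 dB.
refrigeration condenser: 85 − 20·log₁₀(57.9/4.6) = 85 − 22.00 = 63.00 dB.
Σ 10^(L/10) = 3.210e+07 → L_total = 10·log₁₀(3.210e+07) = 75.06 dB.

75 dB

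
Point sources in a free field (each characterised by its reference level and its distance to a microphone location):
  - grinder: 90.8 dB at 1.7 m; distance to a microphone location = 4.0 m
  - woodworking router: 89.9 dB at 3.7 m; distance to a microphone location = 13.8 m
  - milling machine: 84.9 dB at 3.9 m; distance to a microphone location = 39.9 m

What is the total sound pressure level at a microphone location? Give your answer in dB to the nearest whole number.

85 dB

Propagate each source to the receiver with L = L_ref − 20·log₁₀(r/r_ref), then add intensities.
grinder: 90.8 − 20·log₁₀(4.0/1.7) = 90.8 − 7.43 = 83.37 dB.
woodworking router: 89.9 − 20·log₁₀(13.8/3.7) = 89.9 − 11.43 = 78.47 dB.
milling machine: 84.9 − 20·log₁₀(39.9/3.9) = 84.9 − 20.20 = 64.70 dB.
Σ 10^(L/10) = 2.904e+08 → L_total = 10·log₁₀(2.904e+08) = 84.63 dB.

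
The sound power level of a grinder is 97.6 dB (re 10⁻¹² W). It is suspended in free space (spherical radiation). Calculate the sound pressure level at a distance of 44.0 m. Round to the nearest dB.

54 dB

L_p = L_w − 10·log₁₀(4π·r²) with r = 44.0 m.
4π·r² = 2.433e+04 m², 10·log₁₀ of that is 43.861 dB.
L_p = 97.6 − 43.861 = 53.74 dB.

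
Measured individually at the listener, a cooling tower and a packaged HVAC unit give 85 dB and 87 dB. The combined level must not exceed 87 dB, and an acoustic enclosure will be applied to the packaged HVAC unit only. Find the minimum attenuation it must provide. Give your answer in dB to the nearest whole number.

4 dB

Fixed contribution from the other source: Σ 10^(L/10) = 10^(85/10) = 3.162e+08 (85.00 dB).
To meet 87 dB overall, the treated packaged HVAC unit may contribute at most 10^(87/10) − 3.162e+08 = 1.850e+08, i.e. 82.67 dB.
Required insertion loss = 87 − 82.67 = 4.33 dB.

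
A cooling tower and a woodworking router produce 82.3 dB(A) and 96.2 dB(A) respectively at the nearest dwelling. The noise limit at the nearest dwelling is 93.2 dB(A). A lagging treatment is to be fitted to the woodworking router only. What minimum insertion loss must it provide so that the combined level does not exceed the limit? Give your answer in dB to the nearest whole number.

Everything except the woodworking router sums to 10^(82.3/10) = 1.698e+08 in linear terms, 82.30 dB(A).
To meet 93.2 dB(A) overall, the treated woodworking router may contribute at most 10^(93.2/10) − 1.698e+08 = 1.919e+09, i.e. 92.83 dB(A).
Required insertion loss = 96.2 − 92.83 = 3.37 dB.

3 dB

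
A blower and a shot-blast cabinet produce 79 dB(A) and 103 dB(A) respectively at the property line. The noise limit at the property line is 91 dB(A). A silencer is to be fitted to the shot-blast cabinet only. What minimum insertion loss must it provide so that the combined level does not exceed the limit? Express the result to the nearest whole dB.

12 dB

The untreated sources together contribute 10^(79/10) = 7.943e+07, i.e. 79.00 dB(A).
To meet 91 dB(A) overall, the treated shot-blast cabinet may contribute at most 10^(91/10) − 7.943e+07 = 1.179e+09, i.e. 90.72 dB(A).
Required insertion loss = 103 − 90.72 = 12.28 dB.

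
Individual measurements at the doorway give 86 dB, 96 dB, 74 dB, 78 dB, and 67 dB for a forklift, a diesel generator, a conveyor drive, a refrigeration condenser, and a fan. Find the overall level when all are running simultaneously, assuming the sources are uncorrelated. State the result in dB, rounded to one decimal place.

For uncorrelated sources the intensities add, so convert each level to linear form, sum, and take 10·log₁₀ of the total.
Σ 10^(L/10) = 10^(86/10) + 10^(96/10) + 10^(74/10) + 10^(78/10) + 10^(67/10) = 4.472e+09.
L_total = 10·log₁₀(4.472e+09) = 96.51 dB.

96.5 dB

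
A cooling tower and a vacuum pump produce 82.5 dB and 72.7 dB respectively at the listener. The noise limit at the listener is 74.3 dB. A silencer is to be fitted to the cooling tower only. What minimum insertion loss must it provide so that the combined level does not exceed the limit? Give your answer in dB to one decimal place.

13.3 dB

Everything except the cooling tower sums to 10^(72.7/10) = 1.862e+07 in linear terms, 72.70 dB.
To meet 74.3 dB overall, the treated cooling tower may contribute at most 10^(74.3/10) − 1.862e+07 = 8.294e+06, i.e. 69.19 dB.
So the cooling tower must be reduced from 82.5 to 69.19 dB: IL = 13.31 dB.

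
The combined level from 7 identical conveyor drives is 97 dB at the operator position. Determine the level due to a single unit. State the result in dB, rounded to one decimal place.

88.5 dB

Dividing the total intensity by 7 lowers the level by 10·log₁₀ 7 = 8.451 dB: L₁ = 97 − 8.451.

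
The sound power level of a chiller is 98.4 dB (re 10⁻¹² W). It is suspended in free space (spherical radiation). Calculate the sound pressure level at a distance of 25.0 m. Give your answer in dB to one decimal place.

59.4 dB

The power spreads over a sphere of area 4π·r², so L_p = L_w − 10·log₁₀(4π·r²).
4π·r² = 7854 m², 10·log₁₀ of that is 38.951 dB.
L_p = 98.4 − 38.951 = 59.45 dB.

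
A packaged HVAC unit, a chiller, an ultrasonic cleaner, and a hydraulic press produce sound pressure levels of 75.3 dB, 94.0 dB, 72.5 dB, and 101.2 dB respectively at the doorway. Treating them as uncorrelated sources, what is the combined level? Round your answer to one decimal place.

For uncorrelated sources the intensities add, so convert each level to linear form, sum, and take 10·log₁₀ of the total.
Σ 10^(L/10) = 10^(75.3/10) + 10^(94.0/10) + 10^(72.5/10) + 10^(101.2/10) = 1.575e+10.
L_total = 10·log₁₀(1.575e+10) = 101.97 dB.

102.0 dB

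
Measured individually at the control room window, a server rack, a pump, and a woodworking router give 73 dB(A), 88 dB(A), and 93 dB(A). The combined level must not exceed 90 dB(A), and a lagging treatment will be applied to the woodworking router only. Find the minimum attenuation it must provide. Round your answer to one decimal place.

7.6 dB

Fixed contribution from the other sources: Σ 10^(L/10) = 10^(73/10) + 10^(88/10) = 6.509e+08 (88.14 dB(A)).
To meet 90 dB(A) overall, the treated woodworking router may contribute at most 10^(90/10) − 6.509e+08 = 3.491e+08, i.e. 85.43 dB(A).
Required insertion loss = 93 − 85.43 = 7.57 dB.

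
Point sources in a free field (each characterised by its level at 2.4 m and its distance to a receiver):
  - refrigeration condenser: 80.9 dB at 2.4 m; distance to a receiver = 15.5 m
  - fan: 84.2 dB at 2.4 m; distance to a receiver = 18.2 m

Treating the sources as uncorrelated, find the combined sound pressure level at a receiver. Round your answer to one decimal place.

First find each source's level at the receiver (point-source: −20·log₁₀(r/r_ref)), then combine on an intensity basis.
refrigeration condenser: 80.9 − 20·log₁₀(15.5/2.4) = 80.9 − 16.20 = 64.70 dB.
fan: 84.2 − 20·log₁₀(18.2/2.4) = 84.2 − 17.60 = 66.60 dB.
Σ 10^(L/10) = 7.523e+06 → L_total = 10·log₁₀(7.523e+06) = 68.76 dB.

68.8 dB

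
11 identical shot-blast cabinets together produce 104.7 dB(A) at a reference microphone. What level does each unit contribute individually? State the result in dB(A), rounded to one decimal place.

94.3 dB(A)

For N identical incoherent sources L_total = L₁ + 10·log₁₀ N, so L₁ = 104.7 − 10·log₁₀(11) = 104.7 − 10.414.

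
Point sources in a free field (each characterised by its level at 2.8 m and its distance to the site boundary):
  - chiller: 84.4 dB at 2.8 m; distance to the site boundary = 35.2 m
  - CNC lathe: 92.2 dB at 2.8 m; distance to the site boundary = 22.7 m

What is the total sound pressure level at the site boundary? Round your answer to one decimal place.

74.3 dB

Propagate each source to the receiver with L = L_ref − 20·log₁₀(r/r_ref), then add intensities.
chiller: 84.4 − 20·log₁₀(35.2/2.8) = 84.4 − 21.99 = 62.41 dB.
CNC lathe: 92.2 − 20·log₁₀(22.7/2.8) = 92.2 − 18.18 = 74.02 dB.
Σ 10^(L/10) = 2.699e+07 → L_total = 10·log₁₀(2.699e+07) = 74.31 dB.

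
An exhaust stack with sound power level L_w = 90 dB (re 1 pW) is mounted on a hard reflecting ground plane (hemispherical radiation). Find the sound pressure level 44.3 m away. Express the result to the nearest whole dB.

49 dB

L_p = L_w − 10·log₁₀(2π·r²) with r = 44.3 m.
2π·r² = 1.233e+04 m², 10·log₁₀ of that is 40.910 dB.
L_p = 90 − 40.910 = 49.09 dB.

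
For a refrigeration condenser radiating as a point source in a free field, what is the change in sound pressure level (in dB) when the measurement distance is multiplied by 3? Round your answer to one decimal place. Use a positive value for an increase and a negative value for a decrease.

-9.5 dB

With spherical spreading the level changes by −20·log₁₀(r₂/r₁).
ΔL = −20·log₁₀(3) = -9.54 dB.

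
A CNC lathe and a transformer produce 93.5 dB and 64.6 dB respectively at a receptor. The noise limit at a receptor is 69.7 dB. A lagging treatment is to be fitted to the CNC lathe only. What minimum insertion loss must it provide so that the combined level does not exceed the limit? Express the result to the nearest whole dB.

25 dB

Everything except the CNC lathe sums to 10^(64.6/10) = 2.884e+06 in linear terms, 64.60 dB.
The limit corresponds to 10^(69.7/10) = 9.333e+06; subtracting the fixed part leaves 6.449e+06 for the CNC lathe, i.e. 68.09 dB.
So the CNC lathe must be reduced from 93.5 to 68.09 dB: IL = 25.41 dB.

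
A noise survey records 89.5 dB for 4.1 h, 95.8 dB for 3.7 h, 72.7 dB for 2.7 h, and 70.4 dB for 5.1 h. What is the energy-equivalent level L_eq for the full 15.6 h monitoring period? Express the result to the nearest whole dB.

91 dB

The energy average is taken in the linear domain: L_eq = 10·log₁₀[(Σ tᵢ·10^(Lᵢ/10))/T], T = 15.6 h.
Σ tᵢ·10^(Lᵢ/10) = 4.1·10^(89.5/10) + 3.7·10^(95.8/10) + 2.7·10^(72.7/10) + 5.1·10^(70.4/10) = 1.783e+10.
L_eq = 10·log₁₀(1.783e+10/15.6) = 90.58 dB.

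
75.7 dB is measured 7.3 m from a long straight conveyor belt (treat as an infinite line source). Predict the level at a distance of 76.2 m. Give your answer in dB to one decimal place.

65.5 dB

For a line source, L₂ = L₁ − 10·log₁₀(r₂/r₁).
L₂ = 75.7 − 10·log₁₀(76.2/7.3) = 75.7 − 10.186 = 65.51 dB.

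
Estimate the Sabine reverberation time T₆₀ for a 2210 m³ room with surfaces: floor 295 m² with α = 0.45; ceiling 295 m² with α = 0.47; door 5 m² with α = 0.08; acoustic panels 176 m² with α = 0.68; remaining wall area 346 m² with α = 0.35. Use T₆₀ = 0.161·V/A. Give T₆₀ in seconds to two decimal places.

0.69 s

Summing Sᵢαᵢ: 295·0.45 + 295·0.47 + 5·0.08 + 176·0.68 + 346·0.35 = 512.58 m².
T₆₀ = 0.161·V/A = 0.161·2210/512.58 = 0.694 s.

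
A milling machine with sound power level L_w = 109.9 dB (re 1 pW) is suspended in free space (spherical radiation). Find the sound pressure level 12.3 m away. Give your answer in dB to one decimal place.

Free-field spherical radiation: L_p = L_w − 10·log₁₀(4π·r²), r = 12.3 m.
4π·r² = 1901 m², 10·log₁₀ of that is 32.790 dB.
L_p = 109.9 − 32.790 = 77.11 dB.

77.1 dB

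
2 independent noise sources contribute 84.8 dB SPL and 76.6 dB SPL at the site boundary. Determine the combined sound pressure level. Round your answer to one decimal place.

85.4 dB SPL

For uncorrelated sources the intensities add, so convert each level to linear form, sum, and take 10·log₁₀ of the total.
Σ 10^(L/10) = 10^(84.8/10) + 10^(76.6/10) = 3.477e+08.
L_total = 10·log₁₀(3.477e+08) = 85.41 dB SPL.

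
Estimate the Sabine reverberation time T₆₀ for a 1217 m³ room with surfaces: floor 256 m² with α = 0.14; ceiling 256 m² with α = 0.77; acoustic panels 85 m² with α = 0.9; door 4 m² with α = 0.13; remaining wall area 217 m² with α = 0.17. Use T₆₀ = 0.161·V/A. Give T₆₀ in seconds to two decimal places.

0.56 s

A = Σ Sᵢαᵢ = 256·0.14 + 256·0.77 + 85·0.9 + 4·0.13 + 217·0.17 = 346.87 m².
T₆₀ = 0.161 × 1217 / 346.87 = 0.565 s.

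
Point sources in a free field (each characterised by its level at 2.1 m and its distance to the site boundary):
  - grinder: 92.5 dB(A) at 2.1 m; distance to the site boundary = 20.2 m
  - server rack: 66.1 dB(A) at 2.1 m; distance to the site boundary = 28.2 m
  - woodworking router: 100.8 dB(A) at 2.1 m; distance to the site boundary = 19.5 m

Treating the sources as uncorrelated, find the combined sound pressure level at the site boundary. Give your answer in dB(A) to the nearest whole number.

First find each source's level at the receiver (point-source: −20·log₁₀(r/r_ref)), then combine on an intensity basis.
grinder: 92.5 − 20·log₁₀(20.2/2.1) = 92.5 − 19.66 = 72.84 dB(A).
server rack: 66.1 − 20·log₁₀(28.2/2.1) = 66.1 − 22.56 = 43.54 dB(A).
woodworking router: 100.8 − 20·log₁₀(19.5/2.1) = 100.8 − 19.36 = 81.44 dB(A).
Σ 10^(L/10) = 1.587e+08 → L_total = 10·log₁₀(1.587e+08) = 82.01 dB(A).

82 dB(A)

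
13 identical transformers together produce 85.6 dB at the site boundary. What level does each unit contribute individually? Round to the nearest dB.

13 equal contributions raise the level by 10·log₁₀ 13 = 11.139 dB, so each unit alone gives 85.6 − 11.139.

74 dB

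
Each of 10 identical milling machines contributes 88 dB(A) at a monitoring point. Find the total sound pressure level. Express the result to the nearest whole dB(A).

98 dB(A)

N identical incoherent sources raise the level by 10·log₁₀ N.
L_total = 88 + 10·log₁₀(10) = 88 + 10.000 = 98.00 dB(A).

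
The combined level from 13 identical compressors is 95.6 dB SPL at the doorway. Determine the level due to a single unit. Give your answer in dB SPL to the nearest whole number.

Dividing the total intensity by 13 lowers the level by 10·log₁₀ 13 = 11.139 dB: L₁ = 95.6 − 11.139.

84 dB SPL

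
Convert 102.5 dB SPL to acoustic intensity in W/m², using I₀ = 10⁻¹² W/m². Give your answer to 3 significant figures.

L = 10·log₁₀(I/I₀) ⇒ I = I₀·10^(L/10) = 10⁻¹² × 10^10.25.

0.0178 W/m²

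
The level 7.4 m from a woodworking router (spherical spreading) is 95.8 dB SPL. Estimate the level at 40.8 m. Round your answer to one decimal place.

Point-source attenuation: ΔL = 20·log₁₀(r₂/r₁) = 20·log₁₀(40.8/7.4) = 14.829 dB.
L₂ = 95.8 − 20·log₁₀(40.8/7.4) = 95.8 − 14.829 = 80.97 dB SPL.

81.0 dB SPL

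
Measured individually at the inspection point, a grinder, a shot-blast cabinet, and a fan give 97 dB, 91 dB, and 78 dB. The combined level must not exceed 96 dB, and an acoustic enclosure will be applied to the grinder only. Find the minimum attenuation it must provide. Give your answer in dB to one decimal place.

2.8 dB

Everything except the grinder sums to 10^(91/10) + 10^(78/10) = 1.322e+09 in linear terms, 91.21 dB.
The limit corresponds to 10^(96/10) = 3.981e+09; subtracting the fixed part leaves 2.659e+09 for the grinder, i.e. 94.25 dB.
So the grinder must be reduced from 97 to 94.25 dB: IL = 2.75 dB.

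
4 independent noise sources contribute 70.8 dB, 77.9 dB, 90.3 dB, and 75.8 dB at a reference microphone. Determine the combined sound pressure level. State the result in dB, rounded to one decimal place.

90.7 dB

For uncorrelated sources the intensities add, so convert each level to linear form, sum, and take 10·log₁₀ of the total.
Σ 10^(L/10) = 10^(70.8/10) + 10^(77.9/10) + 10^(90.3/10) + 10^(75.8/10) = 1.183e+09.
L_total = 10·log₁₀(1.183e+09) = 90.73 dB.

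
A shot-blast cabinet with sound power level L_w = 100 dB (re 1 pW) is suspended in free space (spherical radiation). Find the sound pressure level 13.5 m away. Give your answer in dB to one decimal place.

L_p = L_w − 10·log₁₀(4π·r²) with r = 13.5 m.
4π·r² = 2290 m², 10·log₁₀ of that is 33.599 dB.
L_p = 100 − 33.599 = 66.40 dB.

66.4 dB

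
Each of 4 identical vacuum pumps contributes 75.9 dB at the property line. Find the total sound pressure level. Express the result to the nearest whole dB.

N identical incoherent sources raise the level by 10·log₁₀ N.
L_total = 75.9 + 10·log₁₀(4) = 75.9 + 6.021 = 81.92 dB.

82 dB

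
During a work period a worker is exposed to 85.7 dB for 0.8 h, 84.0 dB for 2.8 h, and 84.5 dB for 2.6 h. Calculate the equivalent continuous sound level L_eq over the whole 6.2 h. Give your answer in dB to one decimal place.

84.5 dB

L_eq = 10·log₁₀[(1/T)·Σ tᵢ·10^(Lᵢ/10)] with T = 6.2 h.
Σ tᵢ·10^(Lᵢ/10) = 0.8·10^(85.7/10) + 2.8·10^(84.0/10) + 2.6·10^(84.5/10) = 1.733e+09.
L_eq = 10·log₁₀(1.733e+09/6.2) = 84.46 dB.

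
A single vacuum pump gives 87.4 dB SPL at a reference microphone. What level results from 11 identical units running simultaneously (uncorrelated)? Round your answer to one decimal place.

97.8 dB SPL

With 11 equal, uncorrelated contributions the intensity is 11× that of one unit, giving a rise of 10·log₁₀ 11.
L_total = 87.4 + 10·log₁₀(11) = 87.4 + 10.414 = 97.81 dB SPL.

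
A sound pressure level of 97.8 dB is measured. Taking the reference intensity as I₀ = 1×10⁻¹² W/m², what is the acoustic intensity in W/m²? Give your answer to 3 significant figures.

0.00603 W/m²

L = 10·log₁₀(I/I₀) ⇒ I = I₀·10^(L/10) = 10⁻¹² × 10^9.78.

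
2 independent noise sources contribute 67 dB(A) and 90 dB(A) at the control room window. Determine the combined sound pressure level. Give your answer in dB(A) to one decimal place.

90.0 dB(A)

Incoherent sources combine by intensity addition: L_total = 10·log₁₀(Σ 10^(L_i/10)).
Σ 10^(L/10) = 10^(67/10) + 10^(90/10) = 1.005e+09.
L_total = 10·log₁₀(1.005e+09) = 90.02 dB(A).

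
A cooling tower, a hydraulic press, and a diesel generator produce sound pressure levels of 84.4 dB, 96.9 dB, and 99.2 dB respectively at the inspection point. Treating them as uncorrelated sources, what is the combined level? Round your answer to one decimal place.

101.3 dB

For uncorrelated sources the intensities add, so convert each level to linear form, sum, and take 10·log₁₀ of the total.
Σ 10^(L/10) = 10^(84.4/10) + 10^(96.9/10) + 10^(99.2/10) = 1.349e+10.
L_total = 10·log₁₀(1.349e+10) = 101.30 dB.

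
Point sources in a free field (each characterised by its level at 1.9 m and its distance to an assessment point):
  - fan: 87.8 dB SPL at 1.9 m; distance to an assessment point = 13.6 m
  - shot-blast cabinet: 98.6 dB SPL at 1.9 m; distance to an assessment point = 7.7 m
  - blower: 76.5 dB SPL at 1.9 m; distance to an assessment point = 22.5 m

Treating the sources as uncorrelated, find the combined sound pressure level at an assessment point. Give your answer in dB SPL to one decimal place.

Apply inverse-square spreading to bring every level to the receiver, then sum 10^(L/10).
fan: 87.8 − 20·log₁₀(13.6/1.9) = 87.8 − 17.10 = 70.70 dB SPL.
shot-blast cabinet: 98.6 − 20·log₁₀(7.7/1.9) = 98.6 − 12.15 = 86.45 dB SPL.
blower: 76.5 − 20·log₁₀(22.5/1.9) = 76.5 − 21.47 = 55.03 dB SPL.
Σ 10^(L/10) = 4.532e+08 → L_total = 10·log₁₀(4.532e+08) = 86.56 dB SPL.

86.6 dB SPL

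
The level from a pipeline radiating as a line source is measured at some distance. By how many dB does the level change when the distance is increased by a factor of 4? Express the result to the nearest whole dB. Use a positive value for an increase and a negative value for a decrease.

-6 dB

Line-source spreading: ΔL = −10·log₁₀(r₂/r₁).
ΔL = −10·log₁₀(4) = -6.02 dB.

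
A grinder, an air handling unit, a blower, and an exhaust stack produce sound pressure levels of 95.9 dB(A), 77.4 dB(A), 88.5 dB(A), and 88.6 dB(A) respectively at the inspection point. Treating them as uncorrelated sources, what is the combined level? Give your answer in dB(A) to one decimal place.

Incoherent sources combine by intensity addition: L_total = 10·log₁₀(Σ 10^(L_i/10)).
Σ 10^(L/10) = 10^(95.9/10) + 10^(77.4/10) + 10^(88.5/10) + 10^(88.6/10) = 5.378e+09.
L_total = 10·log₁₀(5.378e+09) = 97.31 dB(A).

97.3 dB(A)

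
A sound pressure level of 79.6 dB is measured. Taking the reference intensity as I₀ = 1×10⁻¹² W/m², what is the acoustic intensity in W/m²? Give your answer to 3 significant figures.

9.12e-05 W/m²

I = I₀·10^(L/10) = 10⁻¹² × 10^(79.6/10) = 10^(-4.040).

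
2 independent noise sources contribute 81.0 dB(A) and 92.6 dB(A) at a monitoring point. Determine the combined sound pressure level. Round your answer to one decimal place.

For uncorrelated sources the intensities add, so convert each level to linear form, sum, and take 10·log₁₀ of the total.
Σ 10^(L/10) = 10^(81.0/10) + 10^(92.6/10) = 1.946e+09.
L_total = 10·log₁₀(1.946e+09) = 92.89 dB(A).

92.9 dB(A)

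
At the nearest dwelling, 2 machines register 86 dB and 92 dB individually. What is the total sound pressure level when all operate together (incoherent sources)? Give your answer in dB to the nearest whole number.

93 dB

Incoherent sources combine by intensity addition: L_total = 10·log₁₀(Σ 10^(L_i/10)).
Σ 10^(L/10) = 10^(86/10) + 10^(92/10) = 1.983e+09.
L_total = 10·log₁₀(1.983e+09) = 92.97 dB.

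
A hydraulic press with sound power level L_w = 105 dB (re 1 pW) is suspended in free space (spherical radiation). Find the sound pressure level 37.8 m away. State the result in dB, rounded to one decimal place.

L_p = L_w − 10·log₁₀(4π·r²) with r = 37.8 m.
4π·r² = 1.796e+04 m², 10·log₁₀ of that is 42.542 dB.
L_p = 105 − 42.542 = 62.46 dB.

62.5 dB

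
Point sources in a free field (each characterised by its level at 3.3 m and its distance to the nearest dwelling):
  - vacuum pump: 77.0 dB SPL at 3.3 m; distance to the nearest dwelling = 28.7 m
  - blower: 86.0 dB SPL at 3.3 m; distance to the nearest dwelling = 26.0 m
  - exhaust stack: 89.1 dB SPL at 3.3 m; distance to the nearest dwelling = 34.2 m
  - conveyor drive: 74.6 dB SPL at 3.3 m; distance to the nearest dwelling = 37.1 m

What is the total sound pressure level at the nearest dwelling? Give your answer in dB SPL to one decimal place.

Apply inverse-square spreading to bring every level to the receiver, then sum 10^(L/10).
vacuum pump: 77.0 − 20·log₁₀(28.7/3.3) = 77.0 − 18.79 = 58.21 dB SPL.
blower: 86.0 − 20·log₁₀(26.0/3.3) = 86.0 − 17.93 = 68.07 dB SPL.
exhaust stack: 89.1 − 20·log₁₀(34.2/3.3) = 89.1 − 20.31 = 68.79 dB SPL.
conveyor drive: 74.6 − 20·log₁₀(37.1/3.3) = 74.6 − 21.02 = 53.58 dB SPL.
Σ 10^(L/10) = 1.487e+07 → L_total = 10·log₁₀(1.487e+07) = 71.72 dB SPL.

71.7 dB SPL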